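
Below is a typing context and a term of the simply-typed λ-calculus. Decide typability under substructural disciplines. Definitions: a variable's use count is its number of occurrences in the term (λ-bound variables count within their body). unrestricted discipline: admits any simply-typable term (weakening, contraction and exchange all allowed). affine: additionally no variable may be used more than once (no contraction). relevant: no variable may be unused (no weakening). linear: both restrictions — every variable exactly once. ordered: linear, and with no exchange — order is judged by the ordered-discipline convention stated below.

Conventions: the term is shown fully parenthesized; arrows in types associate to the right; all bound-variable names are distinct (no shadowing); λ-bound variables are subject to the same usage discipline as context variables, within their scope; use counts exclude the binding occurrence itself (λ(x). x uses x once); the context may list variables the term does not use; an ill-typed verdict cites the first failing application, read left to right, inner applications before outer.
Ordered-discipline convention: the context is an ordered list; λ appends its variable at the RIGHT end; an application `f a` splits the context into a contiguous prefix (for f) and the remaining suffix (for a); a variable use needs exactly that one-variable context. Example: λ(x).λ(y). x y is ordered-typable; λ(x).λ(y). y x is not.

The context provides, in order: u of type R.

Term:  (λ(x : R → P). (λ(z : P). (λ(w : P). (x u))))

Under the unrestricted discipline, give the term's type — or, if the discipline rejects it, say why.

term : (R → P) → P → P → P
usage: u: 1, x (λ-bound): 1, z (λ-bound): 0, w (λ-bound): 0
left-to-right use order: x, u
typing: well-typed — term : (R → P) → P → P → P
summary: ordered ✗, linear ✗, affine ✓, relevant ✗, unrestricted ✓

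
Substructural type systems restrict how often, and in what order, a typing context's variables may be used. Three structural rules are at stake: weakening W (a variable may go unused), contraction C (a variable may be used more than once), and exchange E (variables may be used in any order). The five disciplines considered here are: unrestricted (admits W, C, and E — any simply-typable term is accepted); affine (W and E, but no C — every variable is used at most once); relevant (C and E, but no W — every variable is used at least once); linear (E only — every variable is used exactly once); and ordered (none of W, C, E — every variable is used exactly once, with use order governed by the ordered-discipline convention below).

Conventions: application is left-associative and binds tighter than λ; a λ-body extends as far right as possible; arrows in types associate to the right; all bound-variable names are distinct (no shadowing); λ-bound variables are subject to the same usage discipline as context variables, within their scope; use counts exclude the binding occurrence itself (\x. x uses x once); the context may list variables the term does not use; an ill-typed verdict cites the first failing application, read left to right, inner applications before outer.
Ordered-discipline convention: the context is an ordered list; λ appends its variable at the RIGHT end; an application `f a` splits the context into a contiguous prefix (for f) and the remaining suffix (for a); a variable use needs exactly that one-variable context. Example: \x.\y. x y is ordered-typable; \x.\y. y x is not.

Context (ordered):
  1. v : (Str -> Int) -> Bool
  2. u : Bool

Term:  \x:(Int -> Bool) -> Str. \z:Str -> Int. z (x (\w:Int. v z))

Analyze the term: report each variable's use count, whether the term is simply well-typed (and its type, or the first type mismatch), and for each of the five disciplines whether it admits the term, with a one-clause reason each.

variable uses: v: 1, u: 0, x (λ-bound): 1, z (λ-bound): 2, w (λ-bound): 0
order of uses: z, x, v, z
typing: ✓ — ((Int -> Bool) -> Str) -> (Str -> Int) -> Int
ordered ✗ (uses contraction: z ×2; u, w never used (weakening))
linear ✗ (uses contraction: z ×2; u, w never used (weakening))
affine ✗ (uses contraction: z ×2)
relevant ✗ (u, w never used (weakening))
unrestricted ✓ (simply typable at ((Int -> Bool) -> Str) -> (Str -> Int) -> Int; W, C, E all held)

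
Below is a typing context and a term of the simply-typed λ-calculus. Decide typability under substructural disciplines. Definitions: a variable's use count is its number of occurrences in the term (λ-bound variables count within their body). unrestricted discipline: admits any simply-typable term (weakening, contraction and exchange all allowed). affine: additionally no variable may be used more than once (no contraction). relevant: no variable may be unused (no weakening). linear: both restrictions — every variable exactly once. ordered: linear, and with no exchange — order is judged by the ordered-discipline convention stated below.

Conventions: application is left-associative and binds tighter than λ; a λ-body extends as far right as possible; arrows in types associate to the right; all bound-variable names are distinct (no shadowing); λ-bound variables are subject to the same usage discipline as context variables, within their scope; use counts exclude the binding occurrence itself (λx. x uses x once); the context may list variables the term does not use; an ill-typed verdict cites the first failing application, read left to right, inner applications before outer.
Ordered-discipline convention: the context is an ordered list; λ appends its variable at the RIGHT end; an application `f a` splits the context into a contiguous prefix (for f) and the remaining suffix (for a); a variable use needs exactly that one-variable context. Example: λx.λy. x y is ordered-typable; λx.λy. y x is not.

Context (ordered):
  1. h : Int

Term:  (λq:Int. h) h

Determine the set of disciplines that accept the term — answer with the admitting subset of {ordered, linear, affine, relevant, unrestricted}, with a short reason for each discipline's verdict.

admitting disciplines: unrestricted
variable uses: h: 2; q (bound): 0
use order (left to right): h, h
typing: well-typed at Int
ordered ✗ (repeated use of h ×2; unused: q — weakening required)
linear ✗ (repeated use of h ×2; unused: q — weakening required)
affine ✗ (repeated use of h ×2)
relevant ✗ (unused: q — weakening required)
unrestricted ✓ (typability at Int is all that's needed)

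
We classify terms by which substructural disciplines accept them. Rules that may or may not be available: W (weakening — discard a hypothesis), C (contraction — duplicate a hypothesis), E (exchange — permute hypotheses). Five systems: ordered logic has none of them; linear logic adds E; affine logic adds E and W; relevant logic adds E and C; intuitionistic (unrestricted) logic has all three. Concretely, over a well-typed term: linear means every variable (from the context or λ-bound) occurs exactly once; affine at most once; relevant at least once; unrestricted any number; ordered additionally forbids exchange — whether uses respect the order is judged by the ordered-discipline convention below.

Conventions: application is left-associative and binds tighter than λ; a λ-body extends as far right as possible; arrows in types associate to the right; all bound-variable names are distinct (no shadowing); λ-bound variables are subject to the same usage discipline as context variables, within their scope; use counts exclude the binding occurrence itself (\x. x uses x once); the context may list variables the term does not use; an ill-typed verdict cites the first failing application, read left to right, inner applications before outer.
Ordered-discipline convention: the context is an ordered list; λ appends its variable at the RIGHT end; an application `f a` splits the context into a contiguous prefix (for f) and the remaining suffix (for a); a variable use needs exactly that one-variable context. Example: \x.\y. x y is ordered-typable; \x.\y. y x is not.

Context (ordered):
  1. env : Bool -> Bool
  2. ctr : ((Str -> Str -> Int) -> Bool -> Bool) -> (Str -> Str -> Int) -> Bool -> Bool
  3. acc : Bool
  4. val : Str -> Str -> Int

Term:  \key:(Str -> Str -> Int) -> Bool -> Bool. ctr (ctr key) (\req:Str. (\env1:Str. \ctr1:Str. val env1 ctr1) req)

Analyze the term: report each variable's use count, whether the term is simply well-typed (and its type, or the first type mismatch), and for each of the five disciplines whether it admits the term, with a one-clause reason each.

usage: env=0; ctr=2; acc=0; val=1; key (bound)=1; req (bound)=1; env1 (bound)=1; ctr1 (bound)=1
order of uses: ctr, ctr, key, val, env1, ctr1, req
typing: well-typed at ((Str -> Str -> Int) -> Bool -> Bool) -> Bool -> Bool
ordered: ✗ — repeated use of ctr ×2; unused: env, acc — weakening required
linear: ✗ — repeated use of ctr ×2; unused: env, acc — weakening required
affine: ✗ — repeated use of ctr ×2
relevant: ✗ — unused: env, acc — weakening required
unrestricted: ✓ — simply typable at ((Str -> Str -> Int) -> Bool -> Bool) -> Bool -> Bool; W, C, E all held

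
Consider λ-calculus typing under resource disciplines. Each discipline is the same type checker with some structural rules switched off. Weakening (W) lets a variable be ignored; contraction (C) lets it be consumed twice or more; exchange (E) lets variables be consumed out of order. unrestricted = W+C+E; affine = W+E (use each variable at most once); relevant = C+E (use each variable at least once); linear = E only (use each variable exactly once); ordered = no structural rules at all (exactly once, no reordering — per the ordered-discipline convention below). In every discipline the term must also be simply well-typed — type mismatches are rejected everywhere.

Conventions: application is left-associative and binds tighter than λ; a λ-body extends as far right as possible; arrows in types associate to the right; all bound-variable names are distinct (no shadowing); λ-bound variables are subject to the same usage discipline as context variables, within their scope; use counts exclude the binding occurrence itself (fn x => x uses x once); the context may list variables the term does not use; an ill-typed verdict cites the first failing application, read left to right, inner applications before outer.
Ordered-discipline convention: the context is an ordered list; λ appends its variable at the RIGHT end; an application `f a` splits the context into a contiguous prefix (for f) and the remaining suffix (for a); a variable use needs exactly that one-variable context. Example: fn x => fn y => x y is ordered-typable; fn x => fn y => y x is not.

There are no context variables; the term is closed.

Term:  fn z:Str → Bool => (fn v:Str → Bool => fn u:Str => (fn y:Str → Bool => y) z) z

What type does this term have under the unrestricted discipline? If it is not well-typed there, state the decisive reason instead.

term : (Str → Bool) → Str → Str → Bool
usage: z [bound]=2; v [bound]=0; u [bound]=0; y [bound]=1
uses in reading order: y, z, z
typing: well-typed at (Str → Bool) → Str → Str → Bool
across the five disciplines: ordered ✗ | linear ✗ | affine ✗ | relevant ✗ | unrestricted ✓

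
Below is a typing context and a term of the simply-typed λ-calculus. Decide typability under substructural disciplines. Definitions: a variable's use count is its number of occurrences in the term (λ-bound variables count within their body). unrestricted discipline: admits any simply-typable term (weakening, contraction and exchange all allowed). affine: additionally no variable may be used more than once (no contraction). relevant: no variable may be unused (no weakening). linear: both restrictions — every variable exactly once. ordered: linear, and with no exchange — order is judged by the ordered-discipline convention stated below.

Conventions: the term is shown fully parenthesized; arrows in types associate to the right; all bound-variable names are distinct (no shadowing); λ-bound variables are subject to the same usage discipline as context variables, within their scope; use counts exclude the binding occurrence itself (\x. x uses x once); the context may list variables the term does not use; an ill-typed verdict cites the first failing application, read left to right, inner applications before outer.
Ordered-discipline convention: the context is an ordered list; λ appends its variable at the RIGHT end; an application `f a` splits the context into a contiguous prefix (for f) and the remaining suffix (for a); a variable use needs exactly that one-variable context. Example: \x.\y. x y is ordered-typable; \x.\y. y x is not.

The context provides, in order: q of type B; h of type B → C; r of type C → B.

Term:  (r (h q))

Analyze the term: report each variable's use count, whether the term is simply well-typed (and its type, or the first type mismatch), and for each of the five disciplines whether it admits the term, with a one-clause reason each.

counts: q: 1×, h: 1×, r: 1×
order of uses: r, h, q
typing: well-typed — term : B
ordered ✗ (no ordered split (uses run r, h, q))
linear ✓ (single use per variable (q, h, r))
affine ✓ (no duplicate uses among q, h, r)
relevant ✓ (every one of q, h, r appears)
unrestricted ✓ (type-checks (B) and nothing is barred)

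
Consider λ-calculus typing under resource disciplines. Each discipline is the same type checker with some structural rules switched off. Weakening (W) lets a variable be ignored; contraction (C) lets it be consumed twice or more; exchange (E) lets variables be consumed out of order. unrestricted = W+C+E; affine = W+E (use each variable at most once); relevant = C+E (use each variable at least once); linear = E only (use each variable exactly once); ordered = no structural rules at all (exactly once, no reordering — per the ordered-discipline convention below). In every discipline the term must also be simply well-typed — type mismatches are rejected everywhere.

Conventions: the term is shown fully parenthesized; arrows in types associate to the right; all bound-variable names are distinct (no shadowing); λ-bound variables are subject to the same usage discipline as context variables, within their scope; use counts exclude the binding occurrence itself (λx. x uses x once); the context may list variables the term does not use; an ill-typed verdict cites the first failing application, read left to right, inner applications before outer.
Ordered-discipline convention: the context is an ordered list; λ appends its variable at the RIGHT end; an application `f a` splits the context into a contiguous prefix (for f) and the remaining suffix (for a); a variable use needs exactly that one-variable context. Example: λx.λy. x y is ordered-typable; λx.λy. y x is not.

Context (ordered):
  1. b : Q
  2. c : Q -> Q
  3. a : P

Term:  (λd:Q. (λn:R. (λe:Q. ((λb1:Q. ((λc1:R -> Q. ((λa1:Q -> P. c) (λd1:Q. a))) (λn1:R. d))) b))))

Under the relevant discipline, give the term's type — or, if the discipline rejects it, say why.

not well-typed under relevant — n, e, b1, c1, a1, d1, n1 never used (weakening)
variable uses: b: 1, c: 1, a: 1, d (bound): 1, n (bound): 0, e (bound): 0, b1 (bound): 0, c1 (bound): 0, a1 (bound): 0, d1 (bound): 0, n1 (bound): 0
use order (left to right): c, a, d, b
typing: ✓ — Q -> R -> Q -> Q -> Q
across the five disciplines: ordered ✗ · linear ✗ · affine ✓ · relevant ✗ · unrestricted ✓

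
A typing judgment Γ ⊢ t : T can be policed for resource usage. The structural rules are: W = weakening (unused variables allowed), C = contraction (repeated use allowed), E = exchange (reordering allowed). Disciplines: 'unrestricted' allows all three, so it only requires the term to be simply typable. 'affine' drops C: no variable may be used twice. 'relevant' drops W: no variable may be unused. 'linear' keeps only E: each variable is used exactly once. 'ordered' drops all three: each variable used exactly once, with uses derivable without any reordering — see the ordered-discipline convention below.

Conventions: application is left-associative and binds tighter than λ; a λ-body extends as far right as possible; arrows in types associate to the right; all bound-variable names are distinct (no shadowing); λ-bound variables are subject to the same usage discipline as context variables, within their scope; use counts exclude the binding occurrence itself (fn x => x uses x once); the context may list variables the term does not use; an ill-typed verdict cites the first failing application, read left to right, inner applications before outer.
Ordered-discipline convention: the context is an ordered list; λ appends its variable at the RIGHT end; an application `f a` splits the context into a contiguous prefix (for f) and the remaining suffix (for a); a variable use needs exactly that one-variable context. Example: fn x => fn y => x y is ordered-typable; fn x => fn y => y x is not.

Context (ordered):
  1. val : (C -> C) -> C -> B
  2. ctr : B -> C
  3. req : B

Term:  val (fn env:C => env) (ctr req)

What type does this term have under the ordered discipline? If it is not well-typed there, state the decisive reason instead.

term : B
counts: val=1, ctr=1, req=1, env [bound]=1
uses in reading order: val, env, ctr, req
typing: the term checks, with type B
per-discipline verdicts: ordered ✓, linear ✓, affine ✓, relevant ✓, unrestricted ✓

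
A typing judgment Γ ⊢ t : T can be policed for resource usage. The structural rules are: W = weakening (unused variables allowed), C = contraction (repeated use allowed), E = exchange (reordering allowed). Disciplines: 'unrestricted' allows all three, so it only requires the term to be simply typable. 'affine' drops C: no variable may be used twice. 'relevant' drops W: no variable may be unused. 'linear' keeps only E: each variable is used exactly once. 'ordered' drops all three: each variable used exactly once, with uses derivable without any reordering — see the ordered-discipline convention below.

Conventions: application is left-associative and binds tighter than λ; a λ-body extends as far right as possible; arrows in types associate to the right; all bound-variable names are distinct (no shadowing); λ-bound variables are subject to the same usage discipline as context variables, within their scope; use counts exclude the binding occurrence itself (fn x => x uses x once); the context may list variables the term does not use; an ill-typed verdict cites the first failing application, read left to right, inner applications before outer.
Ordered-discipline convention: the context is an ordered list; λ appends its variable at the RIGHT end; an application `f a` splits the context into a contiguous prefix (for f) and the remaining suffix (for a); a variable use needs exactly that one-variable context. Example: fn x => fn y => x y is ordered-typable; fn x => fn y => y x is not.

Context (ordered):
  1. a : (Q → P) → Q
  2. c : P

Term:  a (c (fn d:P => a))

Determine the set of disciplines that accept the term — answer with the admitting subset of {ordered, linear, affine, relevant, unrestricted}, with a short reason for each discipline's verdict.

admitting disciplines: none
use counts: a=2, c=1, d (bound)=0
uses in reading order: a, c, a
typing: ill-typed: applying a non-function (P)
ordered: ✗, the type mismatch rejects it
linear: ✗, not simply typable
affine: ✗, fails simple typing
relevant: ✗, a type mismatch blocks all five
unrestricted: ✗, the type mismatch rejects it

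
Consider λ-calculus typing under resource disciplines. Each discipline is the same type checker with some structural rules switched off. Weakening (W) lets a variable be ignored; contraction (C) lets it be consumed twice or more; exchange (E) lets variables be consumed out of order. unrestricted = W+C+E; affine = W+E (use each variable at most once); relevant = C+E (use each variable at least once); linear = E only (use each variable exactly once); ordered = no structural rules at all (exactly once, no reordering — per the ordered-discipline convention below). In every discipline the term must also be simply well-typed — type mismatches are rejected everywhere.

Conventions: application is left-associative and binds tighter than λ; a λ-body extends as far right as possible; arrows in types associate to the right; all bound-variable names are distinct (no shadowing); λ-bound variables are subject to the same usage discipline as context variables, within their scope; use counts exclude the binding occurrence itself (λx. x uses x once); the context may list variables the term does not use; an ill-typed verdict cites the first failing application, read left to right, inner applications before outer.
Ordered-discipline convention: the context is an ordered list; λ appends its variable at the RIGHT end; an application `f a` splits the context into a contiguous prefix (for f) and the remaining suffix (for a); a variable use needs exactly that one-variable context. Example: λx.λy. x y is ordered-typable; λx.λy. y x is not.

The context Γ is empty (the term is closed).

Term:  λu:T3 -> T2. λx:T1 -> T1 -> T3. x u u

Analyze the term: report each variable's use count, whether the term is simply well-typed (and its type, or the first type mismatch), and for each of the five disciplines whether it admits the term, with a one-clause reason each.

variable uses: u (λ-bound) ×2, x (λ-bound) ×1
order of uses: x, u, u
typing: ill-typed: a function awaiting T1 gets T3 -> T2
ordered: ✗, a type mismatch blocks all five
linear: ✗, the type mismatch rejects it
affine: ✗, not simply typable
relevant: ✗, fails simple typing
unrestricted: ✗, a type mismatch blocks all five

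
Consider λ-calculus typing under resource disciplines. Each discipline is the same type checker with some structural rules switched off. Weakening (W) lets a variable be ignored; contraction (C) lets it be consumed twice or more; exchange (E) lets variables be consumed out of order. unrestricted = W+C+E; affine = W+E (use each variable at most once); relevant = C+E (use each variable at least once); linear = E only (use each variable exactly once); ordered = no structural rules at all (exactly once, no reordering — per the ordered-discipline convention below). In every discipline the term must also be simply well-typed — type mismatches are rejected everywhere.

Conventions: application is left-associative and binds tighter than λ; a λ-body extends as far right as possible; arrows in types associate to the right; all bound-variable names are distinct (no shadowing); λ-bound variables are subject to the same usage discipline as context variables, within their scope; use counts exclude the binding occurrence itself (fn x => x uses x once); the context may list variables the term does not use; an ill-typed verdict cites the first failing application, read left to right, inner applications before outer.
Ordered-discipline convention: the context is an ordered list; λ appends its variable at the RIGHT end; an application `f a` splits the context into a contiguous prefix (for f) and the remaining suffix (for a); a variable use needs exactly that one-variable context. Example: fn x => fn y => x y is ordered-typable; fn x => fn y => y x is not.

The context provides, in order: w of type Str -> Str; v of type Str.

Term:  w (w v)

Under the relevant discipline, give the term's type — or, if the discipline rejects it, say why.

term : Str
usage: w: 2; v: 1
use order (left to right): w, w, v
typing: well-typed — term : Str
per-discipline verdicts: ordered ✗, linear ✗, affine ✗, relevant ✓, unrestricted ✓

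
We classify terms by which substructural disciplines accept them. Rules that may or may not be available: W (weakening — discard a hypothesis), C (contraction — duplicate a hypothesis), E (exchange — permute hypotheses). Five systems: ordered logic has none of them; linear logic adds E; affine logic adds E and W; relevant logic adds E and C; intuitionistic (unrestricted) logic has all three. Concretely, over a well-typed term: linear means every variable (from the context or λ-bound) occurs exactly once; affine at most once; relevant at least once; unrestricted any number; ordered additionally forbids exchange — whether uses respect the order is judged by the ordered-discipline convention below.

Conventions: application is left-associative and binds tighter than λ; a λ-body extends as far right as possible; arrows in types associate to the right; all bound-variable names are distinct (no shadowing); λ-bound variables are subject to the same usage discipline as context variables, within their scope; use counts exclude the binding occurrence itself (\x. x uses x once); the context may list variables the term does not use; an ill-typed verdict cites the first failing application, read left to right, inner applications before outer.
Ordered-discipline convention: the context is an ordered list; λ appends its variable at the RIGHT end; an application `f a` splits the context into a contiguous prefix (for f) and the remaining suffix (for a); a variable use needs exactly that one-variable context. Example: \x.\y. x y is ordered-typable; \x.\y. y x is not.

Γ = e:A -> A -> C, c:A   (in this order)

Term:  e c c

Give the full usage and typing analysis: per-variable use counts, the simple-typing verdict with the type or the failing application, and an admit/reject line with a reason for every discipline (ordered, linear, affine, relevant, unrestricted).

use counts: e: 1; c: 2
use order (left to right): e, c, c
typing: well-typed at C
ordered: ✗ — c ×2 used more than once (contraction)
linear: ✗ — c ×2 used more than once (contraction)
affine: ✗ — c ×2 used more than once (contraction)
relevant: ✓ — every one of e, c appears
unrestricted: ✓ — typability at C is all that's needed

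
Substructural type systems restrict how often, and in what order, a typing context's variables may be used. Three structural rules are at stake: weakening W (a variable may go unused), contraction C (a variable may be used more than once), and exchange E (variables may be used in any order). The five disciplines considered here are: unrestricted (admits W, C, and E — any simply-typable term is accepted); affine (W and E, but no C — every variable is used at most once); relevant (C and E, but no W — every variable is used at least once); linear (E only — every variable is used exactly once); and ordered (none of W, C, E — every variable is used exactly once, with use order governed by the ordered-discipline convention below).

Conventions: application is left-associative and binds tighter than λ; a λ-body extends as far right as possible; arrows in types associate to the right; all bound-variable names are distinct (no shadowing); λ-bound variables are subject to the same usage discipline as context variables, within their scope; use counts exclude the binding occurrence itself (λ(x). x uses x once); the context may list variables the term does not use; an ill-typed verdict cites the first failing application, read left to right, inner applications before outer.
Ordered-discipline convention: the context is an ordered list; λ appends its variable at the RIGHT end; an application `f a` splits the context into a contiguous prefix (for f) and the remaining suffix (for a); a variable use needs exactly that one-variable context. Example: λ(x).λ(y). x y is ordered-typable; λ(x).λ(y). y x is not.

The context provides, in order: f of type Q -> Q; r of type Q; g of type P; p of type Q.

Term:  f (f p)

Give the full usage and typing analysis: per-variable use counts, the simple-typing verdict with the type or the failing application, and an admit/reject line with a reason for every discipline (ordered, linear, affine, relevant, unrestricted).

use counts: f ×2; r ×0; g ×0; p ×1
order of uses: f, f, p
typing: ✓ — Q
ordered: ✗, needs contraction — f ×2; unused: r, g — weakening required
linear: ✗, needs contraction — f ×2; unused: r, g — weakening required
affine: ✗, needs contraction — f ×2
relevant: ✗, unused: r, g — weakening required
unrestricted: ✓, well-typed at Q; no restrictions here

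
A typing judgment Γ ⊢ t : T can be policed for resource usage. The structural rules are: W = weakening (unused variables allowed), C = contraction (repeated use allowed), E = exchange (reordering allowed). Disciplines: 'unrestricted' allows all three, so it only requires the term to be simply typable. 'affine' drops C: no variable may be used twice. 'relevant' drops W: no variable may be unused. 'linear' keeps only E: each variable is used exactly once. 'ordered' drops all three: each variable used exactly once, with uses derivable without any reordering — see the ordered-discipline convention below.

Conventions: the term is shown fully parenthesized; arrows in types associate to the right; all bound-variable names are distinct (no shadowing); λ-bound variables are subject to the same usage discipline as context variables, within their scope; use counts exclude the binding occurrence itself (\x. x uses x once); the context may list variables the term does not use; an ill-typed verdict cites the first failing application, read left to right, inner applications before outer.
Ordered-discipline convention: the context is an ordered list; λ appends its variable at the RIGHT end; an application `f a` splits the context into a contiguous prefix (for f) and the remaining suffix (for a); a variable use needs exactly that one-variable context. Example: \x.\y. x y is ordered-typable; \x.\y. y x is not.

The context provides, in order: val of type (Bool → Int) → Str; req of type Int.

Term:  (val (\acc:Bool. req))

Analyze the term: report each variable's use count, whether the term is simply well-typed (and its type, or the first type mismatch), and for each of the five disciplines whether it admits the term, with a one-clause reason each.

usage: val ×1; req ×1; acc [bound] ×0
order of uses: val, req
typing: the term checks, with type Str
ordered ✗ (acc never used (weakening))
linear ✗ (acc never used (weakening))
affine ✓ (at most one use each (val, req, acc))
relevant ✗ (acc never used (weakening))
unrestricted ✓ (well-typed at Str; no restrictions here)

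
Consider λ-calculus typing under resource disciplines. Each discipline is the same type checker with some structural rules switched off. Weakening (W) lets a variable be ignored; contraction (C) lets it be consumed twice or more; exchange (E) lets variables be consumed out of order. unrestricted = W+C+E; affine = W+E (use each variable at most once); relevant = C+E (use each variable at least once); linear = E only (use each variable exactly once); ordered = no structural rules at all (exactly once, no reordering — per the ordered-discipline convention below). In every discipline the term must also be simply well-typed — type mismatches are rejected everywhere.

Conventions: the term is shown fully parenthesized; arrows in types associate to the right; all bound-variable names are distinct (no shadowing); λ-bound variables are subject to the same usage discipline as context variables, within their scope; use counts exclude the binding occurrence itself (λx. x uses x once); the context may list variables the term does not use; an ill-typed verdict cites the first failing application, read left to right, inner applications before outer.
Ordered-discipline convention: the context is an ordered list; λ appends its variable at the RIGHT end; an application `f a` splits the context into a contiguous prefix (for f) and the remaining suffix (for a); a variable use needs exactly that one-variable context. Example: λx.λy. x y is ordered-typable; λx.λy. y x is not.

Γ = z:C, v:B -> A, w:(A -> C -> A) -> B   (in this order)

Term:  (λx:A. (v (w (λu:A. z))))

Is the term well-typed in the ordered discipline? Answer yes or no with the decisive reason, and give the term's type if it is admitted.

no — a type mismatch blocks all five
usage: z: 1×; v: 1×; w: 1×; x (bound): 0×; u (bound): 0×
uses in reading order: v, w, z
typing: ill-typed: a function awaiting A -> C -> A gets A -> C
per-discipline verdicts: ordered ✗ | linear ✗ | affine ✗ | relevant ✗ | unrestricted ✗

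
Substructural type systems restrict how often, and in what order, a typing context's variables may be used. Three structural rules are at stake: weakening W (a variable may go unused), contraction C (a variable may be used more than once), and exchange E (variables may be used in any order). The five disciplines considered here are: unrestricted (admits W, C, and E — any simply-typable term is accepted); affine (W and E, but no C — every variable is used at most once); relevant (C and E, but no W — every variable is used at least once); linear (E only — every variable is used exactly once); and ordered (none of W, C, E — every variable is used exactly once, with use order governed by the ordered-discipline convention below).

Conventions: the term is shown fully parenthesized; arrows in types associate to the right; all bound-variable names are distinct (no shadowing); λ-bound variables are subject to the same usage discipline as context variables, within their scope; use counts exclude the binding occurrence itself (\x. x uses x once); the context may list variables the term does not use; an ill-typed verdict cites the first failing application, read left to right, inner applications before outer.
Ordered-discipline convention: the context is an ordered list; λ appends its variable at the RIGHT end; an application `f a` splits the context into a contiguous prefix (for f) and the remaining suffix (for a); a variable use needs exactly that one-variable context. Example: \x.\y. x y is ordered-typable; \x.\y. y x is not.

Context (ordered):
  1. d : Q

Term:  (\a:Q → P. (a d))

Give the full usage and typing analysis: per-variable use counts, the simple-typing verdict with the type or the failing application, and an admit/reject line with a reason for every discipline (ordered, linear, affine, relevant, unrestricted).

counts: d: 1×; a (bound): 1×
order of uses: a, d
typing: well-typed — term : (Q → P) → P
ordered: ✗ — needs exchange: uses follow a, d
linear: ✓ — each of d, a used exactly once
affine: ✓ — at most one use each (d, a)
relevant: ✓ — d, a: all used, weakening unneeded
unrestricted: ✓ — typability at (Q → P) → P is all that's needed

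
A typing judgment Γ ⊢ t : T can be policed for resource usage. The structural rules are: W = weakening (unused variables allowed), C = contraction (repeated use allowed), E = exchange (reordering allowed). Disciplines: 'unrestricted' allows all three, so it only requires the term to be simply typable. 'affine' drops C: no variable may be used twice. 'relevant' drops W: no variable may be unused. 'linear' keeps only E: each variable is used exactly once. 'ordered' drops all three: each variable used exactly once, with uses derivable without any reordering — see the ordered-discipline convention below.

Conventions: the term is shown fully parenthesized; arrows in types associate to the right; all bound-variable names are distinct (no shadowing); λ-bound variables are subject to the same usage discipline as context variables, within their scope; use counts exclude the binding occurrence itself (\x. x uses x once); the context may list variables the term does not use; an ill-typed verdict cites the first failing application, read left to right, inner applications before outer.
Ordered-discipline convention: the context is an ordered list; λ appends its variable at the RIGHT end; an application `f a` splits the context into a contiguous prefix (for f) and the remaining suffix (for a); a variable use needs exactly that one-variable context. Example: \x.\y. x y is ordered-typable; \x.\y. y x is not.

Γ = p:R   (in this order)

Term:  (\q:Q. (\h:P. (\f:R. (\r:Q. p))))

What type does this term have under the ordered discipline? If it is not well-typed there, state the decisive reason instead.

not well-typed under ordered — unused: q, h, f, r — weakening required
variable uses: p: 1; q [bound]: 0; h [bound]: 0; f [bound]: 0; r [bound]: 0
order of uses: p
typing: ✓ — Q → P → R → Q → R
summary: ordered ✗ · linear ✗ · affine ✓ · relevant ✗ · unrestricted ✓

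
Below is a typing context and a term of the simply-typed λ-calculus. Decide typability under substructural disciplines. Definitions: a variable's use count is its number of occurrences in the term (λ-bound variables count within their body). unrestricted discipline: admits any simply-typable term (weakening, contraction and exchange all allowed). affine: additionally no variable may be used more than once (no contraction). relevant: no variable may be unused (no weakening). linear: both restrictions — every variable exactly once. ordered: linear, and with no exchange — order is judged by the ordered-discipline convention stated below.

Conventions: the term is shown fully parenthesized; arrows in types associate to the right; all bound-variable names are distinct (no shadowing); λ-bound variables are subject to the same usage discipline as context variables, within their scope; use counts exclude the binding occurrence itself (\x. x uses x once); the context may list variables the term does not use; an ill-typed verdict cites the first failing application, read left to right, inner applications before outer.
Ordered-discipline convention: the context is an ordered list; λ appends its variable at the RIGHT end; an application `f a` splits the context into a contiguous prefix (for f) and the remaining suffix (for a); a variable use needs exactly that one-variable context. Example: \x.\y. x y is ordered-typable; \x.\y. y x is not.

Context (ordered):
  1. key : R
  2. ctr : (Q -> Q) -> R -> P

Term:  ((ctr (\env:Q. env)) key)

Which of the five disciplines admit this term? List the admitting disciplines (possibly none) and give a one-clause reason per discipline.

accepted by: linear, affine, relevant, unrestricted
variable uses: key=1, ctr=1, env (bound)=1
use order (left to right): ctr, env, key
typing: ✓ — P
ordered: ✗, no contiguous prefix/suffix split fits ctr, env, key
linear: ✓, exactly-once usage across key, ctr, env
affine: ✓, none of key, ctr, env used more than once
relevant: ✓, every one of key, ctr, env appears
unrestricted: ✓, typability at P is all that's needed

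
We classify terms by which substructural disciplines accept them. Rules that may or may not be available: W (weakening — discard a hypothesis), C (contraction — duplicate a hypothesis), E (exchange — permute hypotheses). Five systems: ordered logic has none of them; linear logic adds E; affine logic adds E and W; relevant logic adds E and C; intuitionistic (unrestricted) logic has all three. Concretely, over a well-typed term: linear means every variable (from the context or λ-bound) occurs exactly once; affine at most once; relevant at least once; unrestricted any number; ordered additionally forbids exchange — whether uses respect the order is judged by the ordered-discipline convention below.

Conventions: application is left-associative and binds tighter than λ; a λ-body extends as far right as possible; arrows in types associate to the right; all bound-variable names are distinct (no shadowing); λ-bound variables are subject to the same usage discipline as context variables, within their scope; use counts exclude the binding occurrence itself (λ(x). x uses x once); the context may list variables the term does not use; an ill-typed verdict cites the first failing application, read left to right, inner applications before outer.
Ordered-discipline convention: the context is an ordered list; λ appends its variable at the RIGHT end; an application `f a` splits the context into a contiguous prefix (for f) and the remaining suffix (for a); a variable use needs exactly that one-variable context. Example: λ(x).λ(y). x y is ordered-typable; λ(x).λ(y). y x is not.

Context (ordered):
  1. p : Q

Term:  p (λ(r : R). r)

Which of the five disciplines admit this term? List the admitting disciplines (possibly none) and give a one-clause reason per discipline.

admitted in: none
counts: p ×1; r (λ-bound) ×1
use order (left to right): p, r
typing: ill-typed: can't apply a value of type Q
ordered: ✗ — fails simple typing
linear: ✗ — a type mismatch blocks all five
affine: ✗ — the type mismatch rejects it
relevant: ✗ — not simply typable
unrestricted: ✗ — fails simple typing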